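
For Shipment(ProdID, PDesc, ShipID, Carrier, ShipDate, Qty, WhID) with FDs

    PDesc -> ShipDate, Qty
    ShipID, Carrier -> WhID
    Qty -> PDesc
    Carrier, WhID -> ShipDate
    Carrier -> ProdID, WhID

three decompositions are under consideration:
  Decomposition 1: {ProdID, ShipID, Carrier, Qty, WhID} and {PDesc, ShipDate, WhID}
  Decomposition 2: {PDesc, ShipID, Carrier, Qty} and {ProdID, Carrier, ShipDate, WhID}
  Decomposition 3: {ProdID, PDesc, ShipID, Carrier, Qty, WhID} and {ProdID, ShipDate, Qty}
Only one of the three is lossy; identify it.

Decomposition 1

Decomposition 1: common = {WhID}, closure = {WhID} → lossy.
Decomposition 2: common = {Carrier}, closure = {ProdID, Carrier, ShipDate, WhID} → lossless.
Decomposition 3: common = {ProdID, Qty}, closure = {ProdID, PDesc, ShipDate, Qty} → lossless.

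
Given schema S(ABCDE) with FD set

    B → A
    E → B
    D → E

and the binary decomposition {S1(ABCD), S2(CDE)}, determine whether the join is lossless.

Yes

Common attributes: S1 ∩ S2 = {CD}.
Closure of {CD}: D → E applies, adding E; E → B applies, adding B; B → A applies, adding A. So (CD)⁺ = {ABCDE}.
This closure contains every attribute of S1, so S1 ∩ S2 → S1. The join is lossless.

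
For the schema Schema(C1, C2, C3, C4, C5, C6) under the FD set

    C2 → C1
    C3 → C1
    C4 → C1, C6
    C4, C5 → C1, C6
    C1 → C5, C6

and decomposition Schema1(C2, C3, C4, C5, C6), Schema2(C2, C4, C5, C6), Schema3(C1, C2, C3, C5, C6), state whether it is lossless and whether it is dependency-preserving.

Lossless test (chase): Rows 1 and 2 agree on C2; apply C2→C1 and equate their C1 entries. Rows 1 and 3 agree on C2; apply C2→C1 and equate their C1 entries. Row 1 is now all distinguished symbols — the join is lossless.
Dependency preservation: the restricted closure of {C4} across the fragments never reaches {C1, C6}, so C4 → C1, C6 cannot be enforced without a join — not preserved.

lossless but not dependency-preserving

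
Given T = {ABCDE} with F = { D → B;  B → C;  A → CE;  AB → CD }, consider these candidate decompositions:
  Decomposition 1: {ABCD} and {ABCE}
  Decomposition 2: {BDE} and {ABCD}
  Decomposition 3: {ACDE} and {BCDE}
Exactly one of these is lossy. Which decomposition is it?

Decomposition 2

Decomposition 1: common = {ABC}, closure = {ABCDE} → lossless.
Decomposition 2: common = {BD}, closure = {BCD} → lossy.
Decomposition 3: common = {CDE}, closure = {BCDE} → lossless.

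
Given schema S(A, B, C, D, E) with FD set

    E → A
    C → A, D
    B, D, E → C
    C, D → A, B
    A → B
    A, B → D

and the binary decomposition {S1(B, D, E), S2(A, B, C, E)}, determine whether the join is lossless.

Common attributes: S1 ∩ S2 = {B, E}.
Closure of {B, E}: E → A applies, adding A; A, B → D applies, adding D; B, D, E → C applies, adding C. So (B, E)⁺ = {A, B, C, D, E}.
This closure contains every attribute of S1, so S1 ∩ S2 → S1. The join is lossless.

Yes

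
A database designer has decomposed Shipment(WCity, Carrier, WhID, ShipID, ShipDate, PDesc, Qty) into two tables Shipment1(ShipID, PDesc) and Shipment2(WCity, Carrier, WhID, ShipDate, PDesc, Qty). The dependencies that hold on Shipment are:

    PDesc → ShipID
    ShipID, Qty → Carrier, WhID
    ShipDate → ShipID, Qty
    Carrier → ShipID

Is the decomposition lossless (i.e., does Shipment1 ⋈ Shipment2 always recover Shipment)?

Common attributes: Shipment1 ∩ Shipment2 = {PDesc}.
Closure of {PDesc}: PDesc → ShipID applies, adding ShipID. So (PDesc)⁺ = {ShipID, PDesc}.
This closure contains every attribute of Shipment1, so Shipment1 ∩ Shipment2 → Shipment1. The join is lossless.

Yes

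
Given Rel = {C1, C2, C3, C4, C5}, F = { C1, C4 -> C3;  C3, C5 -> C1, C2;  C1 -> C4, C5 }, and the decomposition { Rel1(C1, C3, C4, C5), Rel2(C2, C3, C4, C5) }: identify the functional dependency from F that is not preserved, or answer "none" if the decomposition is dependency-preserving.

none

C1, C4 → C3 lies within Rel1.
C3, C5 → C1, C2: restricted closure across fragments reaches C1, C2.
C1 → C4, C5 lies within Rel1.
Every dependency is enforceable on the fragments, so the decomposition is dependency-preserving.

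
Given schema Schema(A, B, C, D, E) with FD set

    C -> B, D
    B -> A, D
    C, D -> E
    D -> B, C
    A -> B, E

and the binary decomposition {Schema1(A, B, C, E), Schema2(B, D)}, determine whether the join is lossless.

Yes

Common attributes: Schema1 ∩ Schema2 = {B}.
Closure of {B}: B → A, D applies, adding A, D; D → B, C applies, adding C; A → B, E applies, adding E. So (B)⁺ = {A, B, C, D, E}.
This closure contains every attribute of Schema1, so Schema1 ∩ Schema2 → Schema1. The join is lossless.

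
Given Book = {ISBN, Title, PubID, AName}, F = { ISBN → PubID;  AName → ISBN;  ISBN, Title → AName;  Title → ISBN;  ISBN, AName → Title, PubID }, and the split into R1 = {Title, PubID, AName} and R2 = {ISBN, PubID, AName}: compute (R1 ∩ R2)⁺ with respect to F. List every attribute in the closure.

R1 ∩ R2 = {PubID, AName}.
AName → ISBN applies, adding ISBN
ISBN, AName → Title, PubID applies, adding Title
Closure: {ISBN, Title, PubID, AName}.

ISBN, Title, PubID, AName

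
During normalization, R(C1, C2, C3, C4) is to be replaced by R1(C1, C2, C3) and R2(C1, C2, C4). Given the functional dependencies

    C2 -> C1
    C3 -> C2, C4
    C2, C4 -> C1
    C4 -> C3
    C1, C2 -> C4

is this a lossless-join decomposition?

Yes

Common attributes: R1 ∩ R2 = {C1, C2}.
Closure of {C1, C2}: C1, C2 → C4 applies, adding C4; C4 → C3 applies, adding C3. So (C1, C2)⁺ = {C1, C2, C3, C4}.
This closure contains every attribute of R1, so R1 ∩ R2 → R1. The join is lossless.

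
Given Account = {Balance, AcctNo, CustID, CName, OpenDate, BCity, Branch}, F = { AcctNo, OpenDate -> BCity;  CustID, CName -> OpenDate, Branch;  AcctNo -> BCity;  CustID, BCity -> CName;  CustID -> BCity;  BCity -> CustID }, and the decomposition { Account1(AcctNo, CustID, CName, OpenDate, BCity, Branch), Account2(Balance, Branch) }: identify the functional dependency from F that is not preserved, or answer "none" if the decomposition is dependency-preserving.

none

AcctNo, OpenDate → BCity lies within Account1.
CustID, CName → OpenDate, Branch lies within Account1.
AcctNo → BCity lies within Account1.
CustID, BCity → CName lies within Account1.
CustID → BCity lies within Account1.
BCity → CustID lies within Account1.
Every dependency is enforceable on the fragments, so the decomposition is dependency-preserving.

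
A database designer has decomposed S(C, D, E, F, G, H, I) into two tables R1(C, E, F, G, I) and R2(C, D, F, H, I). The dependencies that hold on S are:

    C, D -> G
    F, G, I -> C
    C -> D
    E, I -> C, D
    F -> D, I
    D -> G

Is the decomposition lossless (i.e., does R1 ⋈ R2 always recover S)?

Common attributes: R1 ∩ R2 = {C, F, I}.
Closure of {C, F, I}: C → D applies, adding D; D → G applies, adding G. So (C, F, I)⁺ = {C, D, F, G, I}.
The closure contains neither all of R1 = {C, E, F, G, I} nor all of R2 = {C, D, F, H, I}, so the common attributes are not a superkey of either fragment. The join is lossy.

No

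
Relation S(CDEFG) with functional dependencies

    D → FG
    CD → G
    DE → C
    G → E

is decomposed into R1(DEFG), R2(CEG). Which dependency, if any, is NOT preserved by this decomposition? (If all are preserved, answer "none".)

Check DE → C: no single fragment contains all of {CDE}, and the restricted closure of {DE} across the fragments never reaches {C}.
D → FG is preserved.
CD → G is preserved.
G → E is preserved.

DE → C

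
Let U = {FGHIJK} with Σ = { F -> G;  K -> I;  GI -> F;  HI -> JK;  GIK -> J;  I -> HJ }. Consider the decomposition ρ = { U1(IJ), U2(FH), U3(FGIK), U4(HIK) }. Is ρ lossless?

Chase test. Columns are FGHIJK; row i has aⱼ where attribute j ∈ Ui, else bᵢⱼ.
Initial tableau (one row per fragment):
  row 1: b11 b12 b13 a4 a5 b16
  row 2: a1 b22 a3 b24 b25 b26
  row 3: a1 a2 b33 a4 b35 a6
  row 4: b41 b42 a3 a4 b45 a6
Rows 2 and 3 agree on F; apply F→G and equate their G entries.
Rows 1 and 3 agree on I; apply I→HJ and equate their HJ entries.
Rows 1 and 4 agree on I; apply I→HJ and equate their HJ entries.
Rows 1 and 3 agree on HI; apply HI→JK and equate their JK entries.
Row 3 is now all distinguished symbols — the join is lossless.

Yes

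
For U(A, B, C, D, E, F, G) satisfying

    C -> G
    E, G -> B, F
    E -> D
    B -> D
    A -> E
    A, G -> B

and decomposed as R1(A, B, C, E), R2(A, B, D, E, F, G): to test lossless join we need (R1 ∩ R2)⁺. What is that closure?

A, B, D, E

R1 ∩ R2 = {A, B, E}.
E → D applies, adding D
Closure: {A, B, D, E}.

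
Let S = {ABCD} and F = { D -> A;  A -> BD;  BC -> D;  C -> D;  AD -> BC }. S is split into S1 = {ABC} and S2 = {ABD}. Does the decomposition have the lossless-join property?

Common attributes: S1 ∩ S2 = {AB}.
Closure of {AB}: A → BD applies, adding D; AD → BC applies, adding C. So (AB)⁺ = {ABCD}.
This closure contains every attribute of S1, so S1 ∩ S2 → S1. The join is lossless.

Yes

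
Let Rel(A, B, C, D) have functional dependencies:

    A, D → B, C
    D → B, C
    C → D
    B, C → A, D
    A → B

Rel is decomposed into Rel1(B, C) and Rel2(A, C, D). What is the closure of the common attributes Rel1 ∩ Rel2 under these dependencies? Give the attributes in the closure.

A, B, C, D

Rel1 ∩ Rel2 = {C}.
C → D applies, adding D
D → B, C applies, adding B
B, C → A, D applies, adding A
Closure: {A, B, C, D}.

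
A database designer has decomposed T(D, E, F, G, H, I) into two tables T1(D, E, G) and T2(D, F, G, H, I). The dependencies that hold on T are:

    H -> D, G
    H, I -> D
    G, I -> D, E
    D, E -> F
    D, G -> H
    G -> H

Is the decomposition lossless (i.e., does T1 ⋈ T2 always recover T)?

Common attributes: T1 ∩ T2 = {D, G}.
Closure of {D, G}: D, G → H applies, adding H. So (D, G)⁺ = {D, G, H}.
The closure contains neither all of T1 = {D, E, G} nor all of T2 = {D, F, G, H, I}, so the common attributes are not a superkey of either fragment. The join is lossy.

No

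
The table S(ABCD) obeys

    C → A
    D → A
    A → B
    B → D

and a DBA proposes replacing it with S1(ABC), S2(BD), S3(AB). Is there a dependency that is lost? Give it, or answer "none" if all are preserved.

none

C → A lies within S1.
D → A: restricted closure across fragments reaches A.
A → B lies within S1.
B → D lies within S2.
Every dependency is enforceable on the fragments, so the decomposition is dependency-preserving.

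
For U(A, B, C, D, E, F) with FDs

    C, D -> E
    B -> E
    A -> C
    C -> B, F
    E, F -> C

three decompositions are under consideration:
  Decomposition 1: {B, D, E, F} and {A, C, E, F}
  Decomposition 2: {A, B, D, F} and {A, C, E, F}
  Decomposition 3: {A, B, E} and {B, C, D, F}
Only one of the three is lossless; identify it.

Decomposition 2

Decomposition 1: common = {E, F}, closure = {B, C, E, F} → lossy.
Decomposition 2: common = {A, F}, closure = {A, B, C, E, F} → lossless.
Decomposition 3: common = {B}, closure = {B, E} → lossy.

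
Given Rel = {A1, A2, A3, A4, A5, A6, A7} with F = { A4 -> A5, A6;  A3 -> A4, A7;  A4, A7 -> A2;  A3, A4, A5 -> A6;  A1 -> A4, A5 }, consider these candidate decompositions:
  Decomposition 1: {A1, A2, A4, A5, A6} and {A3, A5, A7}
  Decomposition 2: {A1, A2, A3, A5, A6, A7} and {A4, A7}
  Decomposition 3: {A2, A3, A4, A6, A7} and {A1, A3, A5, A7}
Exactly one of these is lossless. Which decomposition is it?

Decomposition 1: common = {A5}, closure = {A5} → lossy.
Decomposition 2: common = {A7}, closure = {A7} → lossy.
Decomposition 3: common = {A3, A7}, closure = {A2, A3, A4, A5, A6, A7} → lossless.

Decomposition 3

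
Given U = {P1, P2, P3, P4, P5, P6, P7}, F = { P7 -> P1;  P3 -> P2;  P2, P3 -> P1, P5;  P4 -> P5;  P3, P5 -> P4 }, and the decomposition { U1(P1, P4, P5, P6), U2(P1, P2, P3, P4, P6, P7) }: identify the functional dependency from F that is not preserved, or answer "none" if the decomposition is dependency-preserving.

none

P7 → P1 lies within U2.
P3 → P2 lies within U2.
P2, P3 → P1, P5: restricted closure across fragments reaches P1, P5.
P4 → P5 lies within U1.
P3, P5 → P4: restricted closure across fragments reaches P4.
Every dependency is enforceable on the fragments, so the decomposition is dependency-preserving.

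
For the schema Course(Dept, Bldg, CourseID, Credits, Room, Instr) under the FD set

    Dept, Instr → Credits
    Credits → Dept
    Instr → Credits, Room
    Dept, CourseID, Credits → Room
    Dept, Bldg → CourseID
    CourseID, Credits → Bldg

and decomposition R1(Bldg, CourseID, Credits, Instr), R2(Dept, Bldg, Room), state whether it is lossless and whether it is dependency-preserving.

Lossless test: (Bldg)⁺ = {Bldg}, which is a superkey of neither fragment — lossy.
Dependency preservation: the restricted closure of {Credits} across the fragments never reaches {Dept}, so Credits → Dept cannot be enforced without a join — not preserved.

lossy and not dependency-preserving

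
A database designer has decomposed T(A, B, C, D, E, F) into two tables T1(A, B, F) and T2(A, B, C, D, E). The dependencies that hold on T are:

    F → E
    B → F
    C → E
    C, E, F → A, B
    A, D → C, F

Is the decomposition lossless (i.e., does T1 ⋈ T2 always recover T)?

Common attributes: T1 ∩ T2 = {A, B}.
Closure of {A, B}: B → F applies, adding F; F → E applies, adding E. So (A, B)⁺ = {A, B, E, F}.
This closure contains every attribute of T1, so T1 ∩ T2 → T1. The join is lossless.

Yes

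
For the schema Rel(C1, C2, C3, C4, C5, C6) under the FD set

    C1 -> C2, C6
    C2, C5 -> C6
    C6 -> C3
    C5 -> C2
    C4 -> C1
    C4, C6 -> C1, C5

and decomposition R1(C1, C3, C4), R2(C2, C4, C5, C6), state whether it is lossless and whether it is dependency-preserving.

Lossless test: (C4)⁺ = {C1, C2, C3, C4, C5, C6}, which contains all of one fragment — lossless.
Dependency preservation: the restricted closure of {C1} across the fragments never reaches {C2, C6}, so C1 → C2, C6 cannot be enforced without a join — not preserved.

lossless but not dependency-preserving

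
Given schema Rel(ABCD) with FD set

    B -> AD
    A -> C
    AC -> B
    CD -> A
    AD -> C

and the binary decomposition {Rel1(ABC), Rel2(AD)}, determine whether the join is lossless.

Yes

Common attributes: Rel1 ∩ Rel2 = {A}.
Closure of {A}: A → C applies, adding C; AC → B applies, adding B; B → AD applies, adding D. So (A)⁺ = {ABCD}.
This closure contains every attribute of Rel1, so Rel1 ∩ Rel2 → Rel1. The join is lossless.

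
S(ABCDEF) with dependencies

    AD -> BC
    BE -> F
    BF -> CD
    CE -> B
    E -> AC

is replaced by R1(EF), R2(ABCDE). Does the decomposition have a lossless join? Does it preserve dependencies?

lossless but not dependency-preserving

Lossless test: (E)⁺ = {ABCDEF}, which contains all of one fragment — lossless.
Dependency preservation: the restricted closure of {BF} across the fragments never reaches {CD}, so BF → CD cannot be enforced without a join — not preserved.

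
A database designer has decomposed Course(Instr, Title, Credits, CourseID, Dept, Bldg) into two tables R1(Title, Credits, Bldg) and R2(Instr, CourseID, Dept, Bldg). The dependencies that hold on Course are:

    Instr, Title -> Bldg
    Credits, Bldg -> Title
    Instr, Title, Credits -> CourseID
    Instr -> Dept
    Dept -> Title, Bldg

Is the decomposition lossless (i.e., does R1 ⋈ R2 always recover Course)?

No

Common attributes: R1 ∩ R2 = {Bldg}.
No dependency enlarges {Bldg}, so (Bldg)⁺ = {Bldg}.
The closure contains neither all of R1 = {Title, Credits, Bldg} nor all of R2 = {Instr, CourseID, Dept, Bldg}, so the common attributes are not a superkey of either fragment. The join is lossy.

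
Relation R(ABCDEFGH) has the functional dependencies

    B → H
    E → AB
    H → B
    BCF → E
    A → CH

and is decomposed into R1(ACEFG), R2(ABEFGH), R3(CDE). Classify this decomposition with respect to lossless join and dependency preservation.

Lossless test (chase): Rows 1 and 2 agree on E; apply E→AB and equate their AB entries. Rows 1 and 3 agree on E; apply E→AB and equate their AB entries. Rows 1 and 2 agree on A; apply A→CH and equate their CH entries. Rows 1 and 3 agree on A; apply A→CH and equate their CH entries. No row becomes fully distinguished — the join is lossy.
Dependency preservation: the restricted closure of {BCF} across the fragments never reaches {E}, so BCF → E cannot be enforced without a join — not preserved.

lossy and not dependency-preserving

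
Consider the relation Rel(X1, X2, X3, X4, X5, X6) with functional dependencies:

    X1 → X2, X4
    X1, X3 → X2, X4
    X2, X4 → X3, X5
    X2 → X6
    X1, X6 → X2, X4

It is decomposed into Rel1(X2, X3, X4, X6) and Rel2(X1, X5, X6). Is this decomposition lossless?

No

Common attributes: Rel1 ∩ Rel2 = {X6}.
No dependency enlarges {X6}, so (X6)⁺ = {X6}.
The closure contains neither all of Rel1 = {X2, X3, X4, X6} nor all of Rel2 = {X1, X5, X6}, so the common attributes are not a superkey of either fragment. The join is lossy.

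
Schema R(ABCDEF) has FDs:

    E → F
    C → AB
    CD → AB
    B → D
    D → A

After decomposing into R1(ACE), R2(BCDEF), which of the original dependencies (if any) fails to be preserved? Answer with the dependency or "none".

Check D → A: no single fragment contains all of {AD}, and the restricted closure of {D} across the fragments never reaches {A}.
E → F is preserved.
C → AB is preserved.
CD → AB is preserved.
B → D is preserved.

D → A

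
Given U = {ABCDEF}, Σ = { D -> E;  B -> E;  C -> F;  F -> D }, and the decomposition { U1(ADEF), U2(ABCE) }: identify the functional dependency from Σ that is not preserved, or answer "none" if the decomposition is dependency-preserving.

C -> F

Check C → F: no single fragment contains all of {CF}, and the restricted closure of {C} across the fragments never reaches {F}.
D → E is preserved.
B → E is preserved.
F → D is preserved.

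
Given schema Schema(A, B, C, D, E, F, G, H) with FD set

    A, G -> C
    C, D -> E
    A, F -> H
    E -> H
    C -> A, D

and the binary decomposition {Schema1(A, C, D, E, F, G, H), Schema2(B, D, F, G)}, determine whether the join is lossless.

Common attributes: Schema1 ∩ Schema2 = {D, F, G}.
No dependency enlarges {D, F, G}, so (D, F, G)⁺ = {D, F, G}.
The closure contains neither all of Schema1 = {A, C, D, E, F, G, H} nor all of Schema2 = {B, D, F, G}, so the common attributes are not a superkey of either fragment. The join is lossy.

No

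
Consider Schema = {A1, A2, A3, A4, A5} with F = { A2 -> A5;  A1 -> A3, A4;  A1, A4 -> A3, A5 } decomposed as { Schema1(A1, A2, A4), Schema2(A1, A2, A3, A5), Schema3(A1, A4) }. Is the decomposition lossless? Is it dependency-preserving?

Lossless test (chase): Rows 1 and 2 agree on A2; apply A2→A5 and equate their A5 entries. Rows 1 and 2 agree on A1; apply A1→A3, A4 and equate their A3, A4 entries. Rows 1 and 3 agree on A1; apply A1→A3, A4 and equate their A3, A4 entries. Rows 1 and 3 agree on A1, A4; apply A1, A4→A3, A5 and equate their A3, A5 entries. Row 1 is now all distinguished symbols — the join is lossless.
Dependency preservation: A1 → A3, A4; A1, A4 → A3, A5 are not contained in any single fragment, but the restricted closure of each left-hand side across the fragments still reaches the right-hand side; the remaining FDs each lie inside some fragment. All dependencies are preserved.

lossless and dependency-preserving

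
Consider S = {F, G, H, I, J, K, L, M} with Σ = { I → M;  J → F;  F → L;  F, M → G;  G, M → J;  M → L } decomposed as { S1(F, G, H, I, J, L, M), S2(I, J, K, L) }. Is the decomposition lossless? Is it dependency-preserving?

Lossless test: (I, J, L)⁺ = {F, G, I, J, L, M}, which is a superkey of neither fragment — lossy.
Dependency preservation: every FD's attributes lie within a single fragment, so each can be enforced locally — preserved.

lossy but dependency-preserving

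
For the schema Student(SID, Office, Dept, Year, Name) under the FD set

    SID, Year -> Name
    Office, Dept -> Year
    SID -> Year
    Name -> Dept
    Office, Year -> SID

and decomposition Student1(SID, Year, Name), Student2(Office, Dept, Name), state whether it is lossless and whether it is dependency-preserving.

Lossless test: (Name)⁺ = {Dept, Name}, which is a superkey of neither fragment — lossy.
Dependency preservation: the restricted closure of {Office, Dept} across the fragments never reaches {Year}, so Office, Dept → Year cannot be enforced without a join — not preserved.

lossy and not dependency-preserving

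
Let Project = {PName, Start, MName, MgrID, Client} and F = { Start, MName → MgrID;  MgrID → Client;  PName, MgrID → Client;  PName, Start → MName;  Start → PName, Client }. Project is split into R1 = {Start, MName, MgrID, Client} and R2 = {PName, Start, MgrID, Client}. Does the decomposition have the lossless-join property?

Yes

Common attributes: R1 ∩ R2 = {Start, MgrID, Client}.
Closure of {Start, MgrID, Client}: Start → PName, Client applies, adding PName; PName, Start → MName applies, adding MName. So (Start, MgrID, Client)⁺ = {PName, Start, MName, MgrID, Client}.
This closure contains every attribute of R1, so R1 ∩ R2 → R1. The join is lossless.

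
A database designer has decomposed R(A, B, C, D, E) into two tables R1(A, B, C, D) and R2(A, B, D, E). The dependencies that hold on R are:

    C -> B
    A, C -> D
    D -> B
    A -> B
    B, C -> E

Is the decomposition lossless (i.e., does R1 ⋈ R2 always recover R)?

Common attributes: R1 ∩ R2 = {A, B, D}.
No dependency enlarges {A, B, D}, so (A, B, D)⁺ = {A, B, D}.
The closure contains neither all of R1 = {A, B, C, D} nor all of R2 = {A, B, D, E}, so the common attributes are not a superkey of either fragment. The join is lossy.

No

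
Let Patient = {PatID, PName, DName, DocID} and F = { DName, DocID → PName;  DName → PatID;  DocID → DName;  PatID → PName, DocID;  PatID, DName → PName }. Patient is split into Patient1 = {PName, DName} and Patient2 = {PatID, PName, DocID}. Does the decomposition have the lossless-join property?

Common attributes: Patient1 ∩ Patient2 = {PName}.
No dependency enlarges {PName}, so (PName)⁺ = {PName}.
The closure contains neither all of Patient1 = {PName, DName} nor all of Patient2 = {PatID, PName, DocID}, so the common attributes are not a superkey of either fragment. The join is lossy.

No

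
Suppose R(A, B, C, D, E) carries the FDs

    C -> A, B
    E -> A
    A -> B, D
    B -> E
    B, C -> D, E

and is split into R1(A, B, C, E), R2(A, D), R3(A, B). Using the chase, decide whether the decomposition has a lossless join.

Chase test. Columns are A, B, C, D, E; row i has aⱼ where attribute j ∈ Ri, else bᵢⱼ.
Initial tableau (one row per fragment):
  row 1: a1 a2 a3 b14 a5
  row 2: a1 b22 b23 a4 b25
  row 3: a1 a2 b33 b34 b35
Rows 1 and 2 agree on A; apply A→B, D and equate their B, D entries.
Rows 1 and 3 agree on A; apply A→B, D and equate their B, D entries.
Rows 1 and 2 agree on B; apply B→E and equate their E entries.
Rows 1 and 3 agree on B; apply B→E and equate their E entries.
Row 1 is now all distinguished symbols — the join is lossless.

Yes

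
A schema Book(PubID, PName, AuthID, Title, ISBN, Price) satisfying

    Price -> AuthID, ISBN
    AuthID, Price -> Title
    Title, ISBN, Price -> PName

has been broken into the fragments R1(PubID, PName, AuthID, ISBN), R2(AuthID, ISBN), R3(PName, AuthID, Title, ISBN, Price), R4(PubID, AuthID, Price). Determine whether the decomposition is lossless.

Chase test. Columns are PubID, PName, AuthID, Title, ISBN, Price; row i has aⱼ where attribute j ∈ Ri, else bᵢⱼ.
Initial tableau (one row per fragment):
  row 1: a1 a2 a3 b14 a5 b16
  row 2: b21 b22 a3 b24 a5 b26
  row 3: b31 a2 a3 a4 a5 a6
  row 4: a1 b42 a3 b44 b45 a6
Rows 3 and 4 agree on Price; apply Price→AuthID, ISBN and equate their AuthID, ISBN entries.
Rows 3 and 4 agree on AuthID, Price; apply AuthID, Price→Title and equate their Title entries.
Rows 3 and 4 agree on Title, ISBN, Price; apply Title, ISBN, Price→PName and equate their PName entries.
Row 4 is now all distinguished symbols — the join is lossless.

Yes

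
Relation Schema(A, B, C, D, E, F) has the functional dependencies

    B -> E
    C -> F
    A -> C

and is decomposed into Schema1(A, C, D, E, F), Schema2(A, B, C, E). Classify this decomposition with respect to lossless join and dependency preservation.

lossy but dependency-preserving

Lossless test: (A, C, E)⁺ = {A, C, E, F}, which is a superkey of neither fragment — lossy.
Dependency preservation: every FD's attributes lie within a single fragment, so each can be enforced locally — preserved.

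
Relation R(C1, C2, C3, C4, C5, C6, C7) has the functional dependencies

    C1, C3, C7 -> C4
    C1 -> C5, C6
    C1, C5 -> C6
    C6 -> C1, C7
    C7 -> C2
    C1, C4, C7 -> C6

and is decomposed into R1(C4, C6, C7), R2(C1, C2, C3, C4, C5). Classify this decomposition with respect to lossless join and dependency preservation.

lossy and not dependency-preserving

Lossless test: (C4)⁺ = {C4}, which is a superkey of neither fragment — lossy.
Dependency preservation: the restricted closure of {C1} across the fragments never reaches {C5, C6}, so C1 → C5, C6 cannot be enforced without a join — not preserved.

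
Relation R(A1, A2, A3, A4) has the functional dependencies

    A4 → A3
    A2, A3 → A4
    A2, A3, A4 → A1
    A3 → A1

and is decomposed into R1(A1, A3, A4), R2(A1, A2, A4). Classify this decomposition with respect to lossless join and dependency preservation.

lossless but not dependency-preserving

Lossless test: (A1, A4)⁺ = {A1, A3, A4}, which contains all of one fragment — lossless.
Dependency preservation: the restricted closure of {A2, A3} across the fragments never reaches {A4}, so A2, A3 → A4 cannot be enforced without a join — not preserved.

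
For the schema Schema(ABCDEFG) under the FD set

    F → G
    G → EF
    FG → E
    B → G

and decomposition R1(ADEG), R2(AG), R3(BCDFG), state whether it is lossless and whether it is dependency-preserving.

Lossless test (chase): Rows 1 and 2 agree on G; apply G→EF and equate their EF entries. Rows 1 and 3 agree on G; apply G→EF and equate their EF entries. No row becomes fully distinguished — the join is lossy.
Dependency preservation: G → EF; FG → E are not contained in any single fragment, but the restricted closure of each left-hand side across the fragments still reaches the right-hand side; the remaining FDs each lie inside some fragment. All dependencies are preserved.

lossy but dependency-preserving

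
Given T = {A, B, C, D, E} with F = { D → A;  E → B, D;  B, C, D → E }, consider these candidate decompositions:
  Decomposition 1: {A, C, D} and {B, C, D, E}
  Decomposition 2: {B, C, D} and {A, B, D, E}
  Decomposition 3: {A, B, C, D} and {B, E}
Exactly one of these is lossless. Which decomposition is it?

Decomposition 1: common = {C, D}, closure = {A, C, D} → lossless.
Decomposition 2: common = {B, D}, closure = {A, B, D} → lossy.
Decomposition 3: common = {B}, closure = {B} → lossy.

Decomposition 1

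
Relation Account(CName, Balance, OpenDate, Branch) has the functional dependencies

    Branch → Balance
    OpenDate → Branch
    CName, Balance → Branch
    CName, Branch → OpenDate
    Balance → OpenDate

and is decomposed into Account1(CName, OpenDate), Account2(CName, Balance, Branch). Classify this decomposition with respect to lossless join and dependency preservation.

Lossless test: (CName)⁺ = {CName}, which is a superkey of neither fragment — lossy.
Dependency preservation: the restricted closure of {OpenDate} across the fragments never reaches {Branch}, so OpenDate → Branch cannot be enforced without a join — not preserved.

lossy and not dependency-preserving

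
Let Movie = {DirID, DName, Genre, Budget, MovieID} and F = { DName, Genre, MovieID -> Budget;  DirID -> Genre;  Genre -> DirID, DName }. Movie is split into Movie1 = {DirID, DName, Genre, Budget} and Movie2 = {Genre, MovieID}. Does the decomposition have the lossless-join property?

Common attributes: Movie1 ∩ Movie2 = {Genre}.
Closure of {Genre}: Genre → DirID, DName applies, adding DirID, DName. So (Genre)⁺ = {DirID, DName, Genre}.
The closure contains neither all of Movie1 = {DirID, DName, Genre, Budget} nor all of Movie2 = {Genre, MovieID}, so the common attributes are not a superkey of either fragment. The join is lossy.

No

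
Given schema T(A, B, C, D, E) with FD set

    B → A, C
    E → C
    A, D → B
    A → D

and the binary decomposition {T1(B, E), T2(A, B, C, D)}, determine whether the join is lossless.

Yes

Common attributes: T1 ∩ T2 = {B}.
Closure of {B}: B → A, C applies, adding A, C; A → D applies, adding D. So (B)⁺ = {A, B, C, D}.
This closure contains every attribute of T2, so T1 ∩ T2 → T2. The join is lossless.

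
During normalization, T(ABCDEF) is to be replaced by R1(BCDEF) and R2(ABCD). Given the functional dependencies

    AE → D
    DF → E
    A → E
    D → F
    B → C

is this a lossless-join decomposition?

Common attributes: R1 ∩ R2 = {BCD}.
Closure of {BCD}: D → F applies, adding F; DF → E applies, adding E. So (BCD)⁺ = {BCDEF}.
This closure contains every attribute of R1, so R1 ∩ R2 → R1. The join is lossless.

Yes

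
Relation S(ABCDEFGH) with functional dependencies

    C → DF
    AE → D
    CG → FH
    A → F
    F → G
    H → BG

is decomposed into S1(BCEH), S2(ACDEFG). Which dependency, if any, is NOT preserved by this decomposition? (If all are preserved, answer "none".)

H → BG

Check H → BG: no single fragment contains all of {BGH}, and the restricted closure of {H} across the fragments never reaches {BG}.
C → DF is preserved.
AE → D is preserved.
CG → FH is preserved.
A → F is preserved.
F → G is preserved.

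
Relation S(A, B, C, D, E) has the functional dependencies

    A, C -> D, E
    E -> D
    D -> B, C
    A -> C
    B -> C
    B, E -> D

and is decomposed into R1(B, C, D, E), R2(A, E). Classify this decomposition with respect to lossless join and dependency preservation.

lossless and dependency-preserving

Lossless test: (E)⁺ = {B, C, D, E}, which contains all of one fragment — lossless.
Dependency preservation: A, C → D, E; A → C are not contained in any single fragment, but the restricted closure of each left-hand side across the fragments still reaches the right-hand side; the remaining FDs each lie inside some fragment. All dependencies are preserved.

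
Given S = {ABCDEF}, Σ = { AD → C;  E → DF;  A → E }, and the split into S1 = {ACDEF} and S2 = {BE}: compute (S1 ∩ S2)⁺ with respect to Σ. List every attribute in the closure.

S1 ∩ S2 = {E}.
E → DF applies, adding DF
Closure: {DEF}.

DEF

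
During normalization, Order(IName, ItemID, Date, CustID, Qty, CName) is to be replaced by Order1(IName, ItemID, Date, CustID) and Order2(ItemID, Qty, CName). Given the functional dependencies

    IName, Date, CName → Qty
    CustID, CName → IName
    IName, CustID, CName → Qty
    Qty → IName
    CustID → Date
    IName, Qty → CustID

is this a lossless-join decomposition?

Common attributes: Order1 ∩ Order2 = {ItemID}.
No dependency enlarges {ItemID}, so (ItemID)⁺ = {ItemID}.
The closure contains neither all of Order1 = {IName, ItemID, Date, CustID} nor all of Order2 = {ItemID, Qty, CName}, so the common attributes are not a superkey of either fragment. The join is lossy.

No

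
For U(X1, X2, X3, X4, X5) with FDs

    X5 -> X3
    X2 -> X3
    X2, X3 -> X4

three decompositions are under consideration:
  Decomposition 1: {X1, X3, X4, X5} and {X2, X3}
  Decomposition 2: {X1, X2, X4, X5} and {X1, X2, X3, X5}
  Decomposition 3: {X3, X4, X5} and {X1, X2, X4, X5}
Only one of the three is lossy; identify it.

Decomposition 1

Decomposition 1: common = {X3}, closure = {X3} → lossy.
Decomposition 2: common = {X1, X2, X5}, closure = {X1, X2, X3, X4, X5} → lossless.
Decomposition 3: common = {X4, X5}, closure = {X3, X4, X5} → lossless.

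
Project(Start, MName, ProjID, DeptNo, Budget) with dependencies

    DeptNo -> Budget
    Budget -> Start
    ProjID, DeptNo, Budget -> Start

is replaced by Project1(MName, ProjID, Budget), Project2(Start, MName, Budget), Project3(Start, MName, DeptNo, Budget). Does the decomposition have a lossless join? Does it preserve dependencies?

Lossless test (chase): Rows 1 and 2 agree on Budget; apply Budget→Start and equate their Start entries. No row becomes fully distinguished — the join is lossy.
Dependency preservation: ProjID, DeptNo, Budget → Start is not contained in any single fragment, but the restricted closure of its left-hand side across the fragments still reaches the right-hand side; the remaining FDs each lie inside some fragment. All dependencies are preserved.

lossy but dependency-preserving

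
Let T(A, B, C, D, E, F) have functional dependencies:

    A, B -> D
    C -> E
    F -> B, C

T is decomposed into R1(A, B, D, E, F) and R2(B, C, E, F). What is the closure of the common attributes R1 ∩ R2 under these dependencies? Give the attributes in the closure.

B, C, E, F

R1 ∩ R2 = {B, E, F}.
F → B, C applies, adding C
Closure: {B, C, E, F}.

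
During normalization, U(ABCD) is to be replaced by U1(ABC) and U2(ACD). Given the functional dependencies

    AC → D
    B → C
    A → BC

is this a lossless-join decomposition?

Common attributes: U1 ∩ U2 = {AC}.
Closure of {AC}: AC → D applies, adding D; A → BC applies, adding B. So (AC)⁺ = {ABCD}.
This closure contains every attribute of U1, so U1 ∩ U2 → U1. The join is lossless.

Yes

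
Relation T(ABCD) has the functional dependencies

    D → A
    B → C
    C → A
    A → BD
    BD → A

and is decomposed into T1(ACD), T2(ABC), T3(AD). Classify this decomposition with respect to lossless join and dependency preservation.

lossless and dependency-preserving

Lossless test (chase): Rows 1 and 2 agree on A; apply A→BD and equate their BD entries. Rows 1 and 3 agree on A; apply A→BD and equate their BD entries. Rows 1 and 3 agree on B; apply B→C and equate their C entries. Row 1 is now all distinguished symbols — the join is lossless.
Dependency preservation: A → BD; BD → A are not contained in any single fragment, but the restricted closure of each left-hand side across the fragments still reaches the right-hand side; the remaining FDs each lie inside some fragment. All dependencies are preserved.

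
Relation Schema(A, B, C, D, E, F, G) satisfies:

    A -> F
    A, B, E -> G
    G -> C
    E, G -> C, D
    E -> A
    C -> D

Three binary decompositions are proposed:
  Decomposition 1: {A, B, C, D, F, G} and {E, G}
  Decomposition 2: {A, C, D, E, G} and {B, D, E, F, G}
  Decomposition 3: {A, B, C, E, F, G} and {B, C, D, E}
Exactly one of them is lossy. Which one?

Decomposition 1

Decomposition 1: common = {G}, closure = {C, D, G} → lossy.
Decomposition 2: common = {D, E, G}, closure = {A, C, D, E, F, G} → lossless.
Decomposition 3: common = {B, C, E}, closure = {A, B, C, D, E, F, G} → lossless.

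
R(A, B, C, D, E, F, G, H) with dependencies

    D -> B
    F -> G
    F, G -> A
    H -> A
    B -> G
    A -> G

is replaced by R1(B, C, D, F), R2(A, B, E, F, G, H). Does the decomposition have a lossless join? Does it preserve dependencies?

Lossless test: (B, F)⁺ = {A, B, F, G}, which is a superkey of neither fragment — lossy.
Dependency preservation: every FD's attributes lie within a single fragment, so each can be enforced locally — preserved.

lossy but dependency-preserving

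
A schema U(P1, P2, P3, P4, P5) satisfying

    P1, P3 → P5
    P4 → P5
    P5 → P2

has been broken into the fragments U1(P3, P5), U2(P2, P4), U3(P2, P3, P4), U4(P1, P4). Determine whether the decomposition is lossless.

Chase test. Columns are P1, P2, P3, P4, P5; row i has aⱼ where attribute j ∈ Ui, else bᵢⱼ.
Initial tableau (one row per fragment):
  row 1: b11 b12 a3 b14 a5
  row 2: b21 a2 b23 a4 b25
  row 3: b31 a2 a3 a4 b35
  row 4: a1 b42 b43 a4 b45
Rows 2 and 3 agree on P4; apply P4→P5 and equate their P5 entries.
Rows 2 and 4 agree on P4; apply P4→P5 and equate their P5 entries.
Rows 2 and 4 agree on P5; apply P5→P2 and equate their P2 entries.
No row becomes fully distinguished — the join is lossy.

No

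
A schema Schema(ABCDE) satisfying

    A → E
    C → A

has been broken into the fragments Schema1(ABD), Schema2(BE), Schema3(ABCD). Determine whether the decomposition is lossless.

Chase test. Columns are ABCDE; row i has aⱼ where attribute j ∈ Schemai, else bᵢⱼ.
Initial tableau (one row per fragment):
  row 1: a1 a2 b13 a4 b15
  row 2: b21 a2 b23 b24 a5
  row 3: a1 a2 a3 a4 b35
Rows 1 and 3 agree on A; apply A→E and equate their E entries.
No row becomes fully distinguished — the join is lossy.

No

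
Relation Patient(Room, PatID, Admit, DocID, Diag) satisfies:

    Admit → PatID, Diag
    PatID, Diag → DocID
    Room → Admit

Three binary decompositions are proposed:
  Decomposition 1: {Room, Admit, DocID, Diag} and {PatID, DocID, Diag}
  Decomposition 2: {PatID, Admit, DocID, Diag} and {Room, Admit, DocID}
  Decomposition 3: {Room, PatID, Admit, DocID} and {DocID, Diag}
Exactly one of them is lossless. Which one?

Decomposition 2

Decomposition 1: common = {DocID, Diag}, closure = {DocID, Diag} → lossy.
Decomposition 2: common = {Admit, DocID}, closure = {PatID, Admit, DocID, Diag} → lossless.
Decomposition 3: common = {DocID}, closure = {DocID} → lossy.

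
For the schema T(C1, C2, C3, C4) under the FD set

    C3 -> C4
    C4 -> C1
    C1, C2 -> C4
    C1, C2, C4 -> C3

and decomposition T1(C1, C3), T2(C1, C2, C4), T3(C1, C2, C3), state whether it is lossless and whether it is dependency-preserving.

lossless but not dependency-preserving

Lossless test (chase): Rows 1 and 3 agree on C3; apply C3→C4 and equate their C4 entries. Rows 2 and 3 agree on C1, C2; apply C1, C2→C4 and equate their C4 entries. Rows 2 and 3 agree on C1, C2, C4; apply C1, C2, C4→C3 and equate their C3 entries. Row 2 is now all distinguished symbols — the join is lossless.
Dependency preservation: the restricted closure of {C3} across the fragments never reaches {C4}, so C3 → C4 cannot be enforced without a join — not preserved.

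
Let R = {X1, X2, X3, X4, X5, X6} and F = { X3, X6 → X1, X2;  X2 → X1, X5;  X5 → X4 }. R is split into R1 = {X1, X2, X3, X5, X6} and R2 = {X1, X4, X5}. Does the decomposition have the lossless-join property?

Common attributes: R1 ∩ R2 = {X1, X5}.
Closure of {X1, X5}: X5 → X4 applies, adding X4. So (X1, X5)⁺ = {X1, X4, X5}.
This closure contains every attribute of R2, so R1 ∩ R2 → R2. The join is lossless.

Yes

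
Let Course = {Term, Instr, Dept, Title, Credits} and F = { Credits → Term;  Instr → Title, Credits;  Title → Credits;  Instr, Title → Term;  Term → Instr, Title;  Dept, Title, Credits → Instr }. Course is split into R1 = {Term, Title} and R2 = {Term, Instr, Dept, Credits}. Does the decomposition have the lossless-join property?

Common attributes: R1 ∩ R2 = {Term}.
Closure of {Term}: Term → Instr, Title applies, adding Instr, Title; Instr → Title, Credits applies, adding Credits. So (Term)⁺ = {Term, Instr, Title, Credits}.
This closure contains every attribute of R1, so R1 ∩ R2 → R1. The join is lossless.

Yes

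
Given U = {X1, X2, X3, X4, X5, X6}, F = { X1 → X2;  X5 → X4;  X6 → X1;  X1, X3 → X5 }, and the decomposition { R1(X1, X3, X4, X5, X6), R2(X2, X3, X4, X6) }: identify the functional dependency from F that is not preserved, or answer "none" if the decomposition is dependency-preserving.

X1 → X2

Check X1 → X2: no single fragment contains all of {X1, X2}, and the restricted closure of {X1} across the fragments never reaches {X2}.
X5 → X4 is preserved.
X6 → X1 is preserved.
X1, X3 → X5 is preserved.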